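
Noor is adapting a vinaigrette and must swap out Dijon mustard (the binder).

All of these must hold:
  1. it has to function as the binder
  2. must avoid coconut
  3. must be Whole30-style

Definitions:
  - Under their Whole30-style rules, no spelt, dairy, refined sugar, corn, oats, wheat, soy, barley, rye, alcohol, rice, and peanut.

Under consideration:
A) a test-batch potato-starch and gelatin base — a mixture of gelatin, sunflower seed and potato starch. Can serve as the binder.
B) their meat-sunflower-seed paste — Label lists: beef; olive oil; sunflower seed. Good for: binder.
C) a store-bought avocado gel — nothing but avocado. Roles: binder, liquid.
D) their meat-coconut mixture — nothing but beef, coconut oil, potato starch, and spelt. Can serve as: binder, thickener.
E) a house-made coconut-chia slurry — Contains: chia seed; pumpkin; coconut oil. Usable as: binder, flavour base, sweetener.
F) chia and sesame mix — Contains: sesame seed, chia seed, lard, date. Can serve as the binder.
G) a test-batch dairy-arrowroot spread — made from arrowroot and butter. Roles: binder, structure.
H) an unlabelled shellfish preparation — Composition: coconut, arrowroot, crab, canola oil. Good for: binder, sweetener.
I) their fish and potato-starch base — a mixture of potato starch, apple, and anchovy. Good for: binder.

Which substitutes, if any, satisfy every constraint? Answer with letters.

A: works as a binder, Whole30-style, no coconut — valid
B: every rule checks out — keep
C: nothing on the exclusion list — keep
D: has spelt, so not Whole30-style; has coconut oil, so not coconut-free — reject
E: has coconut oil, so not coconut-free — out
F: lard and sesame seed etc. — none of it excluded — keep
G: has butter, so not Whole30-style — no
H: has coconut, so not coconut-free — reject
I: all constraints satisfied — OK

A, B, C, F, I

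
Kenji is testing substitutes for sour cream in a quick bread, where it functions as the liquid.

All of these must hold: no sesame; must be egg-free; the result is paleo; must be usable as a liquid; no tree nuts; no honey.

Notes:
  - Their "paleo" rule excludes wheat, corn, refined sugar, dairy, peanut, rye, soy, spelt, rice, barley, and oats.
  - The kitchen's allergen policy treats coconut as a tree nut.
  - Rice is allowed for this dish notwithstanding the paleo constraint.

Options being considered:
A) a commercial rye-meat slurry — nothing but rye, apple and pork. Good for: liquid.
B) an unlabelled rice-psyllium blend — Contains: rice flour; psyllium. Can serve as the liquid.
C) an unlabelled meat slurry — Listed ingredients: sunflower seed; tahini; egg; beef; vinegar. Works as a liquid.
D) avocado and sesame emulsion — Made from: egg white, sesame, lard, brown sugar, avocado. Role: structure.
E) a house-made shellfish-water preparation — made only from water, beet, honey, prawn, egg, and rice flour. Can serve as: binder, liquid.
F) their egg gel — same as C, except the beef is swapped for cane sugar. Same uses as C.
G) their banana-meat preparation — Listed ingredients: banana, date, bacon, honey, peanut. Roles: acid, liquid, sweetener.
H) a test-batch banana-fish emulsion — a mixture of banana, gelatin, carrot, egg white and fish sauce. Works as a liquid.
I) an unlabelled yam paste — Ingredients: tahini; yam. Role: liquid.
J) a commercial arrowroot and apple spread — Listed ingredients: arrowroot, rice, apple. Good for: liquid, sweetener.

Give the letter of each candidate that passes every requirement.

B, J

A: has rye, so not paleo — out
B: rice is permitted under the paleo carve-out; nothing else excluded — valid
C: has egg, so not egg-free; has tahini, so not sesame-free — reject
D: not usable as a liquid; has brown sugar, so not paleo (and 2 more) — reject
E: has egg, so not egg-free; has honey, so not honey-free — out
F: has cane sugar, so not paleo; has egg, so not egg-free (and 1 more) — no
G: has peanut, so not paleo; has honey, so not honey-free — reject
H: has egg white, so not egg-free — out
I: has tahini, so not sesame-free — no
J: rice is permitted under the paleo carve-out; nothing else excluded — OK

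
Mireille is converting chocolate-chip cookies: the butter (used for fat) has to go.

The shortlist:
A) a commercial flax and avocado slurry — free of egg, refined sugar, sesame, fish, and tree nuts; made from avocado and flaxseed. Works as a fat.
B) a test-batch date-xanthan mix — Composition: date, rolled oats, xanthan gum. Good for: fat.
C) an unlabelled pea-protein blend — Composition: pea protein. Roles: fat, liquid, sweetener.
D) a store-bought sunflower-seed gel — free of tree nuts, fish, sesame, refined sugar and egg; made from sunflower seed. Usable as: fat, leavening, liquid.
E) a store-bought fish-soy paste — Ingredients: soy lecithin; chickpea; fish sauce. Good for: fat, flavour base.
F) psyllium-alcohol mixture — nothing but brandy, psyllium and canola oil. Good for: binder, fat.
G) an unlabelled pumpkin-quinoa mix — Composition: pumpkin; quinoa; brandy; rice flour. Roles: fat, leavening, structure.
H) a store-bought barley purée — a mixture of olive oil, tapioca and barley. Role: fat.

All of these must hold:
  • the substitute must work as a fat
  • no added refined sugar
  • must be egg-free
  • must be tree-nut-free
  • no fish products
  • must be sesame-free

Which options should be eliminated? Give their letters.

E

A: no sesame, no tree nuts — keep
B: only rolled oats, xanthan gum, and date; none excluded — valid
C: no tree nuts, no egg — valid
D: no tree nuts, no egg — OK
E: has fish sauce, so not fish-free — out
F: no egg, no fish — OK
G: brandy and rice flour etc. — none of it excluded — OK
H: only barley, tapioca and olive oil; none excluded — OK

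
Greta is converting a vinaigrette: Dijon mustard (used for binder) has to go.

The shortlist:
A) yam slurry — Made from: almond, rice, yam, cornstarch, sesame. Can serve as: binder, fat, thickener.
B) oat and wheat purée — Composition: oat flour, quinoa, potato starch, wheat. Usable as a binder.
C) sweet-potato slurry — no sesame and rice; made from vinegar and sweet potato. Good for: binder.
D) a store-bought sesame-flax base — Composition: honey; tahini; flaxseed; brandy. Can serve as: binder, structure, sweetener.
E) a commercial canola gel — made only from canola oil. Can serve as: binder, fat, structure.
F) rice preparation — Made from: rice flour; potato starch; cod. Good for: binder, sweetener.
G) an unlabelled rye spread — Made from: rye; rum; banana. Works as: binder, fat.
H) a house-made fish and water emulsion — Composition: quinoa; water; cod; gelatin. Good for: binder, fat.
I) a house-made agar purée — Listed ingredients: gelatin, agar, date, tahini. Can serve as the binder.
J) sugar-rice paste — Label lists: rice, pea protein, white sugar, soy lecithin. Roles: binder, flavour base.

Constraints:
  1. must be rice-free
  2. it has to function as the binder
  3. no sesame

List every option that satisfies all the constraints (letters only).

A: has rice, so not rice-free; has sesame, so not sesame-free — reject
B: works as a binder, no rice, no sesame — keep
C: works as a binder, no rice, no sesame — valid
D: has tahini, so not sesame-free — reject
E: all constraints satisfied — valid
F: has rice flour, so not rice-free — out
G: no sesame, no rice — valid
H: no sesame, no rice — keep
I: has tahini, so not sesame-free — no
J: has rice, so not rice-free — reject

B, C, E, G, H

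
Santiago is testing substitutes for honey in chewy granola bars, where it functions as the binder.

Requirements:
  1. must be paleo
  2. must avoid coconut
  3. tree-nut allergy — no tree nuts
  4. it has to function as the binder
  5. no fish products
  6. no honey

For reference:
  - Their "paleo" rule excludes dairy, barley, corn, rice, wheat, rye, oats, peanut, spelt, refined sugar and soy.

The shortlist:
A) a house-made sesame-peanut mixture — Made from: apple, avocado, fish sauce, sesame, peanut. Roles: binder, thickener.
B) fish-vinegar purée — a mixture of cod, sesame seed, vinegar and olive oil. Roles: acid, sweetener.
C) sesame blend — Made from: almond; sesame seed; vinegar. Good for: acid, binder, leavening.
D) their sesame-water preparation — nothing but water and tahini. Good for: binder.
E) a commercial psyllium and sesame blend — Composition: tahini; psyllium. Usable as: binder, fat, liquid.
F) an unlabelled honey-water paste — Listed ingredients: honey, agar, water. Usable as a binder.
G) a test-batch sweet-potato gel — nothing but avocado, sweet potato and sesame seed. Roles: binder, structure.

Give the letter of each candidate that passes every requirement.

A: has peanut, so not paleo; has fish sauce, so not fish-free — reject
B: not usable as a binder; has cod, so not fish-free — reject
C: has almond, so not tree-nut-free — no
D: every rule checks out — OK
E: works as a binder, no coconut, no tree nuts — OK
F: has honey, so not honey-free — reject
G: works as a binder, no coconut, no fish — valid

D, E, G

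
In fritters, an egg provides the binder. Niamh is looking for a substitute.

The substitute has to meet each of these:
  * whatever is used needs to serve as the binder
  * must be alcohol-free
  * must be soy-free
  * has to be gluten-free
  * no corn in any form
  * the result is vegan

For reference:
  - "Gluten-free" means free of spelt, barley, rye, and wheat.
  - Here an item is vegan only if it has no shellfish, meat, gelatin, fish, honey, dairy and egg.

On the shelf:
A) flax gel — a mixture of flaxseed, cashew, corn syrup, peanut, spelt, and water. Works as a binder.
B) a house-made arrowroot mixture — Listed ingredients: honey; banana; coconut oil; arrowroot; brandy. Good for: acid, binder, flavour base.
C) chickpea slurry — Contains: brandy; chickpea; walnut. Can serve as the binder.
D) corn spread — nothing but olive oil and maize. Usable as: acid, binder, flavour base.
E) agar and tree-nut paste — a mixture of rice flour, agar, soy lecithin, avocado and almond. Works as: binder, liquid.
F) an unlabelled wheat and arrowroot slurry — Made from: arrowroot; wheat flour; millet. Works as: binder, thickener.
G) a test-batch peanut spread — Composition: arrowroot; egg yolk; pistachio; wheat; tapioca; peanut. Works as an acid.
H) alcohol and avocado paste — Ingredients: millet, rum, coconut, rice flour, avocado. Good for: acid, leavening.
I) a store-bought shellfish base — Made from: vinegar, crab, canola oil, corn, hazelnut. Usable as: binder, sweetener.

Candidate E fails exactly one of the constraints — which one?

soy-free

usable as a binder: satisfied
gluten-free: satisfied
vegan: satisfied
alcohol-free: satisfied
corn-free: satisfied
soy-free: has soy lecithin — fails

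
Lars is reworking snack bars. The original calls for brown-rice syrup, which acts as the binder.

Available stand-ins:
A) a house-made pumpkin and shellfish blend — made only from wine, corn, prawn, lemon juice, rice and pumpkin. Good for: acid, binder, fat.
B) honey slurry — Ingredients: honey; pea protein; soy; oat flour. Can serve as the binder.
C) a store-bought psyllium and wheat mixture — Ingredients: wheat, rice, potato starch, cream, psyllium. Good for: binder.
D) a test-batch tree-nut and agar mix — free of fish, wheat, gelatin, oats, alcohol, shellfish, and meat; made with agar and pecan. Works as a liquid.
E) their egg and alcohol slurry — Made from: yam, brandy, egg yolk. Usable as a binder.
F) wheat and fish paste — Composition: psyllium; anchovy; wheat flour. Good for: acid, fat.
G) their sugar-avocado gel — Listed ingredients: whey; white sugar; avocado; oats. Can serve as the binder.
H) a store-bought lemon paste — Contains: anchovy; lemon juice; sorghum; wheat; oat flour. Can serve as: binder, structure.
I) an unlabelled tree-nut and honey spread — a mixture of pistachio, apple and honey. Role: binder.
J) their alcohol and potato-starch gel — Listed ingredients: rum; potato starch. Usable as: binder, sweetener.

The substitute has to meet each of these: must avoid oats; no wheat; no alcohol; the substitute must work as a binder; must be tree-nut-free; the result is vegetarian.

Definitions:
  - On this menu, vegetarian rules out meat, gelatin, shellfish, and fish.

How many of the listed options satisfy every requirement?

0

A: has prawn, so not vegetarian; has wine, so not alcohol-free — reject
B: has oat flour, so not oat-free — out
C: has wheat, so not wheat-free — no
D: not usable as a binder; has pecan, so not tree-nut-free — out
E: has brandy, so not alcohol-free — reject
F: not usable as a binder; has anchovy, so not vegetarian (and 1 more) — no
G: has oats, so not oat-free — out
H: has anchovy, so not vegetarian; has oat flour, so not oat-free (and 1 more) — out
I: has pistachio, so not tree-nut-free — out
J: has rum, so not alcohol-free — no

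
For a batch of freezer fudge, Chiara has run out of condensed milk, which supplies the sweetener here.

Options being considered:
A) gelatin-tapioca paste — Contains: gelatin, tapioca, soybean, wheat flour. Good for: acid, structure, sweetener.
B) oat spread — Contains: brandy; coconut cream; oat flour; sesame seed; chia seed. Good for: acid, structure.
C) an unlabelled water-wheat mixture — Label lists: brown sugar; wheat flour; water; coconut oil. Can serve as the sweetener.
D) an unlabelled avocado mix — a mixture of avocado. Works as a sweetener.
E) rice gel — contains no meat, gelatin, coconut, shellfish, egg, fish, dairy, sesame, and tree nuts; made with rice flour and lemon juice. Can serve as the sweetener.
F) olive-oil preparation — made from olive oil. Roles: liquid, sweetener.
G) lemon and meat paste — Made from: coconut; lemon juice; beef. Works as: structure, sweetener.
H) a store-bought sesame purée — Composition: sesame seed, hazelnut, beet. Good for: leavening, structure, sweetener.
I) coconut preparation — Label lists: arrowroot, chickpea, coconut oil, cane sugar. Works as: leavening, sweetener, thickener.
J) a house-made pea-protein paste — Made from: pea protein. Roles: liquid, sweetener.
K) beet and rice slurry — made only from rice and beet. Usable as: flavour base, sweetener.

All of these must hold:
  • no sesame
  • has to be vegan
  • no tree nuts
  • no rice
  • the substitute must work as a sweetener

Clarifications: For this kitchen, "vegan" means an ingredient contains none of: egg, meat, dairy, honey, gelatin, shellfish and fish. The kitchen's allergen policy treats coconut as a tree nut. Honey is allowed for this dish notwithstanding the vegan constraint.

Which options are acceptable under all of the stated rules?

A: has gelatin, so not vegan — no
B: not usable as a sweetener; has sesame seed, so not sesame-free (and 1 more) — out
C: has coconut oil, so not tree-nut-free — reject
D: only avocado; none excluded — OK
E: has rice flour, so not rice-free — out
F: nothing on the exclusion list — keep
G: has beef, so not vegan; has coconut, so not tree-nut-free — out
H: has sesame seed, so not sesame-free; has hazelnut, so not tree-nut-free — reject
I: has coconut oil, so not tree-nut-free — no
J: only pea protein; none excluded — keep
K: has rice, so not rice-free — out

D, F, J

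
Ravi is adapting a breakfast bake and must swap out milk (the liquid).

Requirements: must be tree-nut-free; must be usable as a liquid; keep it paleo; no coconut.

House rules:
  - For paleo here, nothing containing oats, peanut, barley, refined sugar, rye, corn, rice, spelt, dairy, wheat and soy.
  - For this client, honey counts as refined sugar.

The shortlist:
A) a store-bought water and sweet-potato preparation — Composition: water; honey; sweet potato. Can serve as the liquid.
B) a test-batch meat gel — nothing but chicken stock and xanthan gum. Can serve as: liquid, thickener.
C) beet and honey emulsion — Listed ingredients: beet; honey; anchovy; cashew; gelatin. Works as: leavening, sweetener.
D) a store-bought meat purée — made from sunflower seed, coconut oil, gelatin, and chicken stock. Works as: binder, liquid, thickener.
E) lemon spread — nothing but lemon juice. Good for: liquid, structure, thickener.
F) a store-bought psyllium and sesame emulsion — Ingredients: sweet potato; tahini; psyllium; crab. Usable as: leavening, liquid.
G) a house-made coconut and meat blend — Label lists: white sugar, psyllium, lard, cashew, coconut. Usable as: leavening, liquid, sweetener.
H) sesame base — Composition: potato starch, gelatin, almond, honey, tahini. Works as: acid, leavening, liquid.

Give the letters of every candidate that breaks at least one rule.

A, C, D, G, H

A: has honey, so not paleo — reject
B: nothing on the exclusion list — keep
C: not usable as a liquid; has honey, so not paleo (and 1 more) — out
D: has coconut oil, so not coconut-free — reject
E: only lemon juice; none excluded — keep
F: works as a liquid, no tree nuts, no coconut — OK
G: has white sugar, so not paleo; has cashew, so not tree-nut-free (and 1 more) — out
H: has honey, so not paleo; has almond, so not tree-nut-free — out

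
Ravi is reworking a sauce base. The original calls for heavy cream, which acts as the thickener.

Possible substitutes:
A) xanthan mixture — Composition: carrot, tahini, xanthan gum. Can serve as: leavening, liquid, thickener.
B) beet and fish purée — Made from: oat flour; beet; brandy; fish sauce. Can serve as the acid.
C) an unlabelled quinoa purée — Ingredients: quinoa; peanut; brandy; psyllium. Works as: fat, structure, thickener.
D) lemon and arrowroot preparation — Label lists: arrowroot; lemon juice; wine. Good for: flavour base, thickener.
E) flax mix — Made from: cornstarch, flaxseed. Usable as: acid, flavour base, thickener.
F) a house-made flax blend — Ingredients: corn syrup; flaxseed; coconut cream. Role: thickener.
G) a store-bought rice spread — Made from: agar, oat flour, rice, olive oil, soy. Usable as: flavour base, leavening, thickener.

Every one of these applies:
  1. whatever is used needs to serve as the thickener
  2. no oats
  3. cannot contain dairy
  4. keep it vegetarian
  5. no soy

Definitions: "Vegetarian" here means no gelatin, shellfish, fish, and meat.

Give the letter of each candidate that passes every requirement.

A: only tahini, carrot and xanthan gum; none excluded — OK
B: not usable as a thickener; has fish sauce, so not vegetarian (and 1 more) — reject
C: no dairy, no oats — keep
D: only wine, arrowroot and lemon juice; none excluded — keep
E: works as a thickener, no oats, vegetarian — valid
F: works as a thickener, vegetarian, no soy — keep
G: has soy, so not soy-free; has oat flour, so not oat-free — no

A, C, D, E, F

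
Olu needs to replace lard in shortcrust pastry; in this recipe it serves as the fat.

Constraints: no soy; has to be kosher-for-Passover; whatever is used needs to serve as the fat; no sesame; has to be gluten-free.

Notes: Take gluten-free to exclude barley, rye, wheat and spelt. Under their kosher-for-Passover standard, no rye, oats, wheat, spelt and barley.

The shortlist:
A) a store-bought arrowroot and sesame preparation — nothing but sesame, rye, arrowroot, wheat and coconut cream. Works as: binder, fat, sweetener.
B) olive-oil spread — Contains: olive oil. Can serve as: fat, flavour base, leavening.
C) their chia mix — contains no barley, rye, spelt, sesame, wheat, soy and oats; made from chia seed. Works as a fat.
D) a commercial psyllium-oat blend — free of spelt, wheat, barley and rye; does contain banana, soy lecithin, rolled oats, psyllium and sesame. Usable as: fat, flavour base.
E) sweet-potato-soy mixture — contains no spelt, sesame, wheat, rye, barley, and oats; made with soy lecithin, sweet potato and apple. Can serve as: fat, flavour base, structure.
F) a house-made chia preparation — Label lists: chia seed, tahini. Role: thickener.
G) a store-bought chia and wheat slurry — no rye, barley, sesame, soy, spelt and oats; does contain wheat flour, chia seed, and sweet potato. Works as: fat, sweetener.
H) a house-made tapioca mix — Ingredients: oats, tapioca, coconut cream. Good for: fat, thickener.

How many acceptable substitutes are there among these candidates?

A: has rye, so not gluten-free; has rye, so not kosher-for-Passover (and 1 more) — out
B: every rule checks out — valid
C: works as a fat, kosher-for-Passover, gluten-free — valid
D: has rolled oats, so not kosher-for-Passover; has soy lecithin, so not soy-free (and 1 more) — no
E: has soy lecithin, so not soy-free — reject
F: not usable as a fat; has tahini, so not sesame-free — no
G: has wheat flour, so not gluten-free; has wheat flour, so not kosher-for-Passover — reject
H: has oats, so not kosher-for-Passover — out

2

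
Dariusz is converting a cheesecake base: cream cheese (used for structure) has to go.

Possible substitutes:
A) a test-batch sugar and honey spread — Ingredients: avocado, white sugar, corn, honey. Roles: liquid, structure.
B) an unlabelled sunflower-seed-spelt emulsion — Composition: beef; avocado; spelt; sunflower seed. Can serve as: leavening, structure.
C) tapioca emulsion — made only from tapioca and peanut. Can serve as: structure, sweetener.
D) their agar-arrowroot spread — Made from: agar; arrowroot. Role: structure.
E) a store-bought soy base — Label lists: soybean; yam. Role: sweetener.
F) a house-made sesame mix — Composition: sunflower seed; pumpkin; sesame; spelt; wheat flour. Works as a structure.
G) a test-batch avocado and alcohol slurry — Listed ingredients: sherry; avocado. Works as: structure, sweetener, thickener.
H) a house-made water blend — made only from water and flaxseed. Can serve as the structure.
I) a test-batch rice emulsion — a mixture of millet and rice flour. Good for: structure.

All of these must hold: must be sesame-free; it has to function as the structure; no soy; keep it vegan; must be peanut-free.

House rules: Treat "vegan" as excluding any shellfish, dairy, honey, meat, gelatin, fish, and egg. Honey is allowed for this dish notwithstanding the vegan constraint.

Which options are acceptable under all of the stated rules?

A: honey is permitted under the vegan carve-out; nothing else excluded — OK
B: has beef, so not vegan — reject
C: has peanut, so not peanut-free — no
D: only agar and arrowroot; none excluded — valid
E: not usable as a structure; has soybean, so not soy-free — out
F: has sesame, so not sesame-free — out
G: nothing on the exclusion list — OK
H: works as a structure, no soy, no sesame — valid
I: nothing on the exclusion list — keep

A, D, G, H, I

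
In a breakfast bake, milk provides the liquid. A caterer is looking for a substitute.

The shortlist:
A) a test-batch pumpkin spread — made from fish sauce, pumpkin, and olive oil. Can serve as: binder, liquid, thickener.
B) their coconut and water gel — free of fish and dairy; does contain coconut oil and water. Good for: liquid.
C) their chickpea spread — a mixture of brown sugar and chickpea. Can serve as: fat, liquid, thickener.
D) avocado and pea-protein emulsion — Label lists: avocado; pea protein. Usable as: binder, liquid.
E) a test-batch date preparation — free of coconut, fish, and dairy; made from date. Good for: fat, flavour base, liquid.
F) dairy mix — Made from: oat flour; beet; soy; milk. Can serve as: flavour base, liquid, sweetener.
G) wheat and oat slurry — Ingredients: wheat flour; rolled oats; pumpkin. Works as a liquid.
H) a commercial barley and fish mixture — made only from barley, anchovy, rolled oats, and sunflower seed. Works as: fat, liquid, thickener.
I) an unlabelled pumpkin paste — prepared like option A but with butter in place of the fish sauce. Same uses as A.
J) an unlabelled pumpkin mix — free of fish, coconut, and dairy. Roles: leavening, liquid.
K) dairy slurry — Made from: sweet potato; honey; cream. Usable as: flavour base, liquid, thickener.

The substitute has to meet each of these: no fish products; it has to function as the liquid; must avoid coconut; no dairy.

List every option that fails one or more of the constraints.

A: has fish sauce, so not fish-free — out
B: has coconut oil, so not coconut-free — out
C: only brown sugar and chickpea; none excluded — keep
D: only avocado and pea protein; none excluded — keep
E: works as a liquid, no fish, no coconut — OK
F: has milk, so not dairy-free — no
G: no fish, no dairy — OK
H: has anchovy, so not fish-free — out
I: has butter, so not dairy-free — out
J: works as a liquid, no fish, no coconut — valid
K: has cream, so not dairy-free — out

A, B, F, H, I, K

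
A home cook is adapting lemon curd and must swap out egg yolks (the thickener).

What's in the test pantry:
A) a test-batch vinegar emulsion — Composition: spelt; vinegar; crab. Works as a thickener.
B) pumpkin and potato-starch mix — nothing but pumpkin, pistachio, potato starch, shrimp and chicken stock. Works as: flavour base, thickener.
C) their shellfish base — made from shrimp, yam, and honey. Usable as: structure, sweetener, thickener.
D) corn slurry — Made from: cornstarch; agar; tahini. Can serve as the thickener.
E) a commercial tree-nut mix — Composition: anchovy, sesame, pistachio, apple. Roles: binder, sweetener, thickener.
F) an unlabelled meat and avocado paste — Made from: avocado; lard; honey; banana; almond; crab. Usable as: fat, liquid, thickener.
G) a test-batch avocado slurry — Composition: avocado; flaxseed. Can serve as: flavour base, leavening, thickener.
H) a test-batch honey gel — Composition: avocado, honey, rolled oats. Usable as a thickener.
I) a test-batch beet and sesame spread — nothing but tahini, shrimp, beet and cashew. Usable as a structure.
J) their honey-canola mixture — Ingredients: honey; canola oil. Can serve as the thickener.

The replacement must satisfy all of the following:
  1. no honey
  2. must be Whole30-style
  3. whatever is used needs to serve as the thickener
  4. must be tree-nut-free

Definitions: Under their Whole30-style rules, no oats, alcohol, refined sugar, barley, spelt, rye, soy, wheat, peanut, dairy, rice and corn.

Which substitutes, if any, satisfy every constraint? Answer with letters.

A: has spelt, so not Whole30-style — no
B: has pistachio, so not tree-nut-free — out
C: has honey, so not honey-free — no
D: has cornstarch, so not Whole30-style — reject
E: has pistachio, so not tree-nut-free — reject
F: has almond, so not tree-nut-free; has honey, so not honey-free — reject
G: nothing on the exclusion list — keep
H: has rolled oats, so not Whole30-style; has honey, so not honey-free — reject
I: not usable as a thickener; has cashew, so not tree-nut-free — no
J: has honey, so not honey-free — out

G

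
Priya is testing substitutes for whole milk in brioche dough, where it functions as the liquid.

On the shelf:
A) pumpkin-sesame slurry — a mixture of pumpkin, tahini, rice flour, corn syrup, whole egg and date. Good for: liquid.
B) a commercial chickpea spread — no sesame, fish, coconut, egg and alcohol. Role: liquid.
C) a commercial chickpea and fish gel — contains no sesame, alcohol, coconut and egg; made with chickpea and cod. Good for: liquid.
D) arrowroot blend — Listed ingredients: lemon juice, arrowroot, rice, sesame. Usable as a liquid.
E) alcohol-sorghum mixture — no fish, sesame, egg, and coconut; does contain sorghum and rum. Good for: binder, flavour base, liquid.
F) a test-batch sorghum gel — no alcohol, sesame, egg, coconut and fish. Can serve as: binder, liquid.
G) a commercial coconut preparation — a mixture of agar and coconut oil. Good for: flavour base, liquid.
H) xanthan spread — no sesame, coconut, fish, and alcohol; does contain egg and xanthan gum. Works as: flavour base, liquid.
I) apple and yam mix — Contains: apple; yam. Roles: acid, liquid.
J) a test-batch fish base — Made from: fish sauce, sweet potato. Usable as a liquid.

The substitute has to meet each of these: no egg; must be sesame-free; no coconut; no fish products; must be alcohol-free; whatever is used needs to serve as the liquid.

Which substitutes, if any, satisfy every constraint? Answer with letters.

A: has whole egg, so not egg-free; has tahini, so not sesame-free — reject
B: nothing on the exclusion list — keep
C: has cod, so not fish-free — out
D: has sesame, so not sesame-free — no
E: has rum, so not alcohol-free — no
F: no egg, no alcohol — keep
G: has coconut oil, so not coconut-free — out
H: has egg, so not egg-free — out
I: works as a liquid, no alcohol, no coconut — OK
J: has fish sauce, so not fish-free — out

B, F, I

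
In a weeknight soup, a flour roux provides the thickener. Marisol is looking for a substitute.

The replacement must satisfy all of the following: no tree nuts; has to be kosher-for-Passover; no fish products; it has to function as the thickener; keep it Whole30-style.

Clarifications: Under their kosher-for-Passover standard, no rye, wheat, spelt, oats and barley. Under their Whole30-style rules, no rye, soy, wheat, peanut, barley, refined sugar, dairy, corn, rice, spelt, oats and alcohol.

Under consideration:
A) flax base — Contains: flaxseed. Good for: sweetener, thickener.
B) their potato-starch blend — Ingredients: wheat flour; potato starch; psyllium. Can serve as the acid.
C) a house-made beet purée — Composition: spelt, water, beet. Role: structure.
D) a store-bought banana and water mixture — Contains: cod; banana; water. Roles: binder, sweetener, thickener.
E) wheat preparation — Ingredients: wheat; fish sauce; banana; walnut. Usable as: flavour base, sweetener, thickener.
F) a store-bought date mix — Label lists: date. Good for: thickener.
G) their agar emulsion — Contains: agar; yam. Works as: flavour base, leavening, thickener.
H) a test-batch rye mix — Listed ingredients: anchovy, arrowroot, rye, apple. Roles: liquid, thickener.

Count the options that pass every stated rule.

3

A: only flaxseed; none excluded — valid
B: not usable as a thickener; has wheat flour, so not kosher-for-Passover (and 1 more) — out
C: not usable as a thickener; has spelt, so not kosher-for-Passover (and 1 more) — no
D: has cod, so not fish-free — out
E: has wheat, so not kosher-for-Passover; has wheat, so not Whole30-style (and 2 more) — no
F: kosher-for-Passover, no fish — valid
G: nothing on the exclusion list — valid
H: has rye, so not kosher-for-Passover; has rye, so not Whole30-style (and 1 more) — out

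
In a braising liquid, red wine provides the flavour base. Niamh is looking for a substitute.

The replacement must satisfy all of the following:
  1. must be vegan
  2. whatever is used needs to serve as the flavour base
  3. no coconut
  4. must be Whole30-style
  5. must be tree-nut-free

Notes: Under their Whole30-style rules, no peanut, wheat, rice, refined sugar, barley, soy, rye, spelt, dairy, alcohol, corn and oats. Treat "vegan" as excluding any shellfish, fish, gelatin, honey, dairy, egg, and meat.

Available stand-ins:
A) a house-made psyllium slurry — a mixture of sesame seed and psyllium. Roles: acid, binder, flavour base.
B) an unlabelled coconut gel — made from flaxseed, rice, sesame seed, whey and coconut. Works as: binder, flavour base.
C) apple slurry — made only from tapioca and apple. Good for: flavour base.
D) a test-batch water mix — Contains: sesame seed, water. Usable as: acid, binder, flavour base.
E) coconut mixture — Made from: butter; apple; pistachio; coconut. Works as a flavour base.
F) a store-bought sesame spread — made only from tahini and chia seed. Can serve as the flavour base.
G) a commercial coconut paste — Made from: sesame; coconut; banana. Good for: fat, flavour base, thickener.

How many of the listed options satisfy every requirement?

4

A: works as a flavour base, Whole30-style, no coconut — OK
B: has whey, so not Whole30-style; has whey, so not vegan (and 1 more) — reject
C: works as a flavour base, Whole30-style, no coconut — valid
D: only sesame seed and water; none excluded — keep
E: has butter, so not Whole30-style; has butter, so not vegan (and 2 more) — out
F: every rule checks out — valid
G: has coconut, so not coconut-free — no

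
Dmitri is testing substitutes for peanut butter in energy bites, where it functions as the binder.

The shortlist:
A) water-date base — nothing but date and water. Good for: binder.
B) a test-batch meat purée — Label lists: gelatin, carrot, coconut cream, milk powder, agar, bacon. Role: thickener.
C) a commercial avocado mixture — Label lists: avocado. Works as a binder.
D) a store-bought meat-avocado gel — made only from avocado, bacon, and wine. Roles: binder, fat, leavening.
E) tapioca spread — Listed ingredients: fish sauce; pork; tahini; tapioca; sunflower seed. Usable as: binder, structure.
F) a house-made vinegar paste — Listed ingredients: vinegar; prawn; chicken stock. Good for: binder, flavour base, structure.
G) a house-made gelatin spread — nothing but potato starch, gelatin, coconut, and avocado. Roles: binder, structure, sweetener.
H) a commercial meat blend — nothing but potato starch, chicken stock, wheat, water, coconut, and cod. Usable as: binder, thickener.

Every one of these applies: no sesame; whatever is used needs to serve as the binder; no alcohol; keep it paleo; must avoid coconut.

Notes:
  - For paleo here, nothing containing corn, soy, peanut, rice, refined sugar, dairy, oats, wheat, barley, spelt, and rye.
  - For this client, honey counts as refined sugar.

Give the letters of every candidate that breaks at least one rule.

B, D, E, G, H

A: only date and water; none excluded — keep
B: not usable as a binder; has milk powder, so not paleo (and 1 more) — reject
C: only avocado; none excluded — keep
D: has wine, so not alcohol-free — no
E: has tahini, so not sesame-free — reject
F: all constraints satisfied — OK
G: has coconut, so not coconut-free — out
H: has wheat, so not paleo; has coconut, so not coconut-free — reject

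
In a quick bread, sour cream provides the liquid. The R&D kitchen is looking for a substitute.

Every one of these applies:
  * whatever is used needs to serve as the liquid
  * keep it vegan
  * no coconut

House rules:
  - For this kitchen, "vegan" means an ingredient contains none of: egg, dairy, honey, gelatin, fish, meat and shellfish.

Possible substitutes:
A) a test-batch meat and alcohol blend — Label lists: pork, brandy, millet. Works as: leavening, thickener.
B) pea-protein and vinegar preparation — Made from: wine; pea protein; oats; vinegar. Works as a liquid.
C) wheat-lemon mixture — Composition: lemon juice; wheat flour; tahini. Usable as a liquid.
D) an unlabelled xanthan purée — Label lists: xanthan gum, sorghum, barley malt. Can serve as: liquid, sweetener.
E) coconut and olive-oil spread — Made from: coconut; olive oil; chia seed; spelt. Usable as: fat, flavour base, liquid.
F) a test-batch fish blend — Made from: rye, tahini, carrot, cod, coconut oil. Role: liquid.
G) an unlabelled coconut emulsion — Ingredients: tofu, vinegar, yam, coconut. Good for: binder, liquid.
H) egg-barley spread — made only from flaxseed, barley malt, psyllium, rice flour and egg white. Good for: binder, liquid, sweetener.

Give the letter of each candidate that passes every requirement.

B, C, D

A: not usable as a liquid; has pork, so not vegan — no
B: wine and oats etc. — none of it excluded — OK
C: every rule checks out — valid
D: every rule checks out — valid
E: has coconut, so not coconut-free — no
F: has cod, so not vegan; has coconut oil, so not coconut-free — out
G: has coconut, so not coconut-free — out
H: has egg white, so not vegan — no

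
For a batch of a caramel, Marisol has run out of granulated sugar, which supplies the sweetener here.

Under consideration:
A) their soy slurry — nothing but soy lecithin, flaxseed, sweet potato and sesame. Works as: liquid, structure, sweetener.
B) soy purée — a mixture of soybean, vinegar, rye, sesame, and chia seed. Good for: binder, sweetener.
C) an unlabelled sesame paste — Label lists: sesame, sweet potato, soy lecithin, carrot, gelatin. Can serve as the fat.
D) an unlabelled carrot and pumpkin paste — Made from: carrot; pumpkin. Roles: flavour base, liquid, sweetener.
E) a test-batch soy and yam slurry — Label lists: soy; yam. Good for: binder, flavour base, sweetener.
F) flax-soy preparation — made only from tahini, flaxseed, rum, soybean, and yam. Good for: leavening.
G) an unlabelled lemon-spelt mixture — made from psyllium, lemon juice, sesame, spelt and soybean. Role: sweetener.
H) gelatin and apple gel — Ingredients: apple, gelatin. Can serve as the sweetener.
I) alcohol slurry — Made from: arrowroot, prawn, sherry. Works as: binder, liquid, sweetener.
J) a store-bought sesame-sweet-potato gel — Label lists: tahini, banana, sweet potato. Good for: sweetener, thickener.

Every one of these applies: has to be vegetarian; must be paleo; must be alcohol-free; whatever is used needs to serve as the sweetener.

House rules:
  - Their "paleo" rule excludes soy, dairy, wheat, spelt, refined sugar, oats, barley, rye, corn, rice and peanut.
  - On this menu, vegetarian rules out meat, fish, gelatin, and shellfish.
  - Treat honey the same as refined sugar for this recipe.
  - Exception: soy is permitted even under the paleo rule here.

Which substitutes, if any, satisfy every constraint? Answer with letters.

A: soy is permitted under the paleo carve-out; nothing else excluded — valid
B: has rye, so not paleo — no
C: not usable as a sweetener; has gelatin, so not vegetarian — no
D: all constraints satisfied — valid
E: soy is permitted under the paleo carve-out; nothing else excluded — valid
F: not usable as a sweetener; has rum, so not alcohol-free — out
G: has spelt, so not paleo — reject
H: has gelatin, so not vegetarian — reject
I: has prawn, so not vegetarian; has sherry, so not alcohol-free — reject
J: only tahini, banana and sweet potato; none excluded — OK

A, D, E, J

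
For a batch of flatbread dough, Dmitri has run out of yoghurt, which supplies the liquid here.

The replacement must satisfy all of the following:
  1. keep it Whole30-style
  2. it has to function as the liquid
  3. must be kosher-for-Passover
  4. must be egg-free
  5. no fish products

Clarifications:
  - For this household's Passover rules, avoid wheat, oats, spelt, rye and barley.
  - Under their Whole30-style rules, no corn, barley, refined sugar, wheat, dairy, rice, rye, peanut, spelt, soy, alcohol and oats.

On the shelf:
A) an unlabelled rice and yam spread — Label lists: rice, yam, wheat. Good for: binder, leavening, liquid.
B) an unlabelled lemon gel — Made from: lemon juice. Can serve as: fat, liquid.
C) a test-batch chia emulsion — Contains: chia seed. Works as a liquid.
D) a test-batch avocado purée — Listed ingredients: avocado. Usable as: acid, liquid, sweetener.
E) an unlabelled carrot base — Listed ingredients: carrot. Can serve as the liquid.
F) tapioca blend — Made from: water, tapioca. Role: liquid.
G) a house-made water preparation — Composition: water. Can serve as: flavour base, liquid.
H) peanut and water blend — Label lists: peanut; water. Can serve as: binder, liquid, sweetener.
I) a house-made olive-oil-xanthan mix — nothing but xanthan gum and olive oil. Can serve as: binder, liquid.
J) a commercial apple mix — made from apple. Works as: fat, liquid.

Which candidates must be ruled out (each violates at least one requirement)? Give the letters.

A, H

A: has wheat, so not kosher-for-Passover; has rice, so not Whole30-style — out
B: only lemon juice; none excluded — OK
C: works as a liquid, kosher-for-Passover, Whole30-style — valid
D: Whole30-style, kosher-for-Passover — OK
E: only carrot; none excluded — keep
F: every rule checks out — valid
G: only water; none excluded — keep
H: has peanut, so not Whole30-style — out
I: nothing on the exclusion list — keep
J: only apple; none excluded — OK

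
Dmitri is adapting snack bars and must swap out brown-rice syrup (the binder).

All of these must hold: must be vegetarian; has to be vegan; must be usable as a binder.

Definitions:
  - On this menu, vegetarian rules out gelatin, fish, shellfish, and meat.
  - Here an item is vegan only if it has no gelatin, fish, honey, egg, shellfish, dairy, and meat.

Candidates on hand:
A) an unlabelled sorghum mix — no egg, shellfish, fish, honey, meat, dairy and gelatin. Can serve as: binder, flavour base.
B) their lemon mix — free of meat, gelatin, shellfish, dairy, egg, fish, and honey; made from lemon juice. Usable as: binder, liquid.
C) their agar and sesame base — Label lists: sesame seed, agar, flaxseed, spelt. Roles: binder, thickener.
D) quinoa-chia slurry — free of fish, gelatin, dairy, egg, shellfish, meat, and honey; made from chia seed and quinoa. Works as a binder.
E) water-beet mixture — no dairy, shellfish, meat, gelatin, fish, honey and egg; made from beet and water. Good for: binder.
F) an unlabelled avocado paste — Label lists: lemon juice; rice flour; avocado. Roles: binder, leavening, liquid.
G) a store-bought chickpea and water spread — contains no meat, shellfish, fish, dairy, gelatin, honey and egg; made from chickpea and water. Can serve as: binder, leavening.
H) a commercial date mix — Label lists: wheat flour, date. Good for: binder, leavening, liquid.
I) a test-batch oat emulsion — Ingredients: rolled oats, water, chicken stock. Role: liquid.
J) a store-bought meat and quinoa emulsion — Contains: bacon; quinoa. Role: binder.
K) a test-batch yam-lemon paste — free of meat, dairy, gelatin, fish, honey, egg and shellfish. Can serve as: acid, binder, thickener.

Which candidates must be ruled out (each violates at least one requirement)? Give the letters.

I, J

A: nothing on the exclusion list — valid
B: works as a binder, vegan, vegetarian — valid
C: nothing on the exclusion list — valid
D: every rule checks out — OK
E: vegetarian, vegan — valid
F: only rice flour, avocado and lemon juice; none excluded — valid
G: every rule checks out — OK
H: only wheat flour and date; none excluded — OK
I: not usable as a binder; has chicken stock, so not vegetarian (and 1 more) — reject
J: has bacon, so not vegetarian; has bacon, so not vegan — out
K: vegetarian, vegan — valid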